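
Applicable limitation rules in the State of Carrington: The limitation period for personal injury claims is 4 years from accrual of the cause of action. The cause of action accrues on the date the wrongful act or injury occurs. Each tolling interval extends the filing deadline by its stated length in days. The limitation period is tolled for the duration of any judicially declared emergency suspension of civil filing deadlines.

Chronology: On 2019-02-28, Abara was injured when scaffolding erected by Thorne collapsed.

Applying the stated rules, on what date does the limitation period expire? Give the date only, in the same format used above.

2023-02-28

The cause of action accrued on 2019-02-28, the date of the act.
Adding the 4 years base period to 2019-02-28 gives a deadline of 2023-02-28, before any tolling.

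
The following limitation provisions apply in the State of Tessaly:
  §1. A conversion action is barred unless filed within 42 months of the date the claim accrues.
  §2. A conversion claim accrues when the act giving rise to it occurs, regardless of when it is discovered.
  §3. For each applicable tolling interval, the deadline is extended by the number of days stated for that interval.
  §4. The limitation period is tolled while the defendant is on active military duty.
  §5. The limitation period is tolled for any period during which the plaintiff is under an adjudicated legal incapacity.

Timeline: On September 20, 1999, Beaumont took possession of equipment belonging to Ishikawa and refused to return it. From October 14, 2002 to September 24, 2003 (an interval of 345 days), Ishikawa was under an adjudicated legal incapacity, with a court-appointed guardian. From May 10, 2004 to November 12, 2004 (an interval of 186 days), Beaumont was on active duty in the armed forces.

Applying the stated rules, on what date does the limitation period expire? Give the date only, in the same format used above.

The claim accrued on September 20, 1999, when the wrongful act occurred.
42 months from September 20, 1999 is March 20, 2003.
The period was tolled for 345 days by the plaintiff's legal incapacity (October 14, 2002 to September 24, 2003), pushing the deadline to February 28, 2004.
The defendant's active military service starting May 10, 2004 came too late — the period had run on February 28, 2004 — and so does not extend the deadline.

February 28, 2004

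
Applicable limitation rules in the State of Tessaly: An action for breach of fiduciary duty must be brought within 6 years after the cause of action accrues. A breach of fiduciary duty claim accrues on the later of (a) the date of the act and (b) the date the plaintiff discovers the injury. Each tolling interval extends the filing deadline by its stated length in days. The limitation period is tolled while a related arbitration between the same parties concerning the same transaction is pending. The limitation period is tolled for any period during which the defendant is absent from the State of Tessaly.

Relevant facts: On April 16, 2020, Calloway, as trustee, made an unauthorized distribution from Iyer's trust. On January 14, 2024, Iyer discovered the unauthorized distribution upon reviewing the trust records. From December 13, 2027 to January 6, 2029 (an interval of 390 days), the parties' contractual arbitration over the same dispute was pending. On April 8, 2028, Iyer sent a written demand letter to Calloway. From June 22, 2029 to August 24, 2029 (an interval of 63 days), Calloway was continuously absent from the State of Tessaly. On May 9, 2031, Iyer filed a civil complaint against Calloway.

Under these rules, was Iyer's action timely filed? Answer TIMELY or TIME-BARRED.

The claim accrued on January 14, 2024 — the later of the April 16, 2020 act and the January 14, 2024 discovery.
The untolled deadline — 6 years after January 14, 2024 — is January 14, 2030.
Because the pending related arbitration ran from December 13, 2027 to January 6, 2029, the deadline is extended by 390 days to February 8, 2031.
The defendant's absence from the jurisdiction from June 22, 2029 to August 24, 2029 tolled the period for 63 days, extending the deadline to April 12, 2031.
None of the other events listed affects the running of the period under the stated rules.
Filing on May 9, 2031 missed the April 12, 2031 deadline — the action is time-barred.

TIME-BARRED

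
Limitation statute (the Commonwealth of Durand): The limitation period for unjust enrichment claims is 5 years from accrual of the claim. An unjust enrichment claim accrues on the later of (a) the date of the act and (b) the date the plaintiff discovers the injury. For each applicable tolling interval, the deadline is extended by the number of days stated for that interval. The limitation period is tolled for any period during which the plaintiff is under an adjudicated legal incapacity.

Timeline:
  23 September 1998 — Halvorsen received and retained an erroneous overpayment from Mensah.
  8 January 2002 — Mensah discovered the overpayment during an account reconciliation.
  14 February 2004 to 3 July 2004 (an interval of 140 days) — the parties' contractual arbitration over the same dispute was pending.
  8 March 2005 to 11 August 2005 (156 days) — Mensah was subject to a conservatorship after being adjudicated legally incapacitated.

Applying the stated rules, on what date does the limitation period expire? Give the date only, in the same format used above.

13 June 2007

The claim accrued on 8 January 2002 — the later of the 23 September 1998 act and the 8 January 2002 discovery.
5 years from 8 January 2002 is 8 January 2007.
Because the plaintiff's legal incapacity ran from 8 March 2005 to 11 August 2005, the deadline is extended by 156 days to 13 June 2007.
Although a pending arbitration ran from 14 February 2004 to 3 July 2004, the stated rules do not make that a tolling event, so it is disregarded.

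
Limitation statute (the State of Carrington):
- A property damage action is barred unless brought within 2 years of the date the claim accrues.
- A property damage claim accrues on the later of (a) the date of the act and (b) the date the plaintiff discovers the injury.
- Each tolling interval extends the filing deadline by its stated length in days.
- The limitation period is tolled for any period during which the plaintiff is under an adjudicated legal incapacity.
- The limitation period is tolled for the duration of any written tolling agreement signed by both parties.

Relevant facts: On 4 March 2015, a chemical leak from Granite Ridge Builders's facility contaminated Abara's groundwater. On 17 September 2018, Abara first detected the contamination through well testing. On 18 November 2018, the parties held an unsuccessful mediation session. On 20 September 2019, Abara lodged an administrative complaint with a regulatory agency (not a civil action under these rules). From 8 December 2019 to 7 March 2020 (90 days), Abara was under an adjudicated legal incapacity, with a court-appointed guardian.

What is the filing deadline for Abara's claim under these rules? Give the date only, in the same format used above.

Taking the later of the act (4 March 2015) and discovery (17 September 2018), the claim accrued on 17 September 2018.
2 years from 17 September 2018 is 17 September 2020.
The period was tolled for 90 days by the plaintiff's legal incapacity (8 December 2019 to 7 March 2020), pushing the deadline to 16 December 2020.
The other events in the timeline have no effect on the limitation period under the stated rules.

16 December 2020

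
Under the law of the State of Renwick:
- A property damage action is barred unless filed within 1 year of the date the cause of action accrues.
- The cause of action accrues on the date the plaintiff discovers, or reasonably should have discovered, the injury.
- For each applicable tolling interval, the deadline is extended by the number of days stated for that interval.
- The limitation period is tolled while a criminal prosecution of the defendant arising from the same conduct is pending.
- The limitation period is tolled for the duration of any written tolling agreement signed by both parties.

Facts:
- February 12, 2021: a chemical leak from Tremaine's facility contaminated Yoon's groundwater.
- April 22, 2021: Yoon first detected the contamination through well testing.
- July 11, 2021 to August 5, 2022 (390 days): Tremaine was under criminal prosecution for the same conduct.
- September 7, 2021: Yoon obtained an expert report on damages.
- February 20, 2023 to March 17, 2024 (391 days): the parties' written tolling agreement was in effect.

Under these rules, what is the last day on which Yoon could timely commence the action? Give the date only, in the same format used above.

June 11, 2024

Under the discovery rule, the claim accrued on April 22, 2021, when Yoon discovered the injury — not on the February 12, 2021 date of the underlying act.
Adding the 1 year base period to April 22, 2021 gives a deadline of April 22, 2022, before any tolling.
The period was tolled for 390 days by the pending criminal prosecution (July 11, 2021 to August 5, 2022), pushing the deadline to May 17, 2023.
The period was tolled for 391 days by the written tolling agreement (February 20, 2023 to March 17, 2024), pushing the deadline to June 11, 2024.
The other events in the timeline have no effect on the limitation period under the stated rules.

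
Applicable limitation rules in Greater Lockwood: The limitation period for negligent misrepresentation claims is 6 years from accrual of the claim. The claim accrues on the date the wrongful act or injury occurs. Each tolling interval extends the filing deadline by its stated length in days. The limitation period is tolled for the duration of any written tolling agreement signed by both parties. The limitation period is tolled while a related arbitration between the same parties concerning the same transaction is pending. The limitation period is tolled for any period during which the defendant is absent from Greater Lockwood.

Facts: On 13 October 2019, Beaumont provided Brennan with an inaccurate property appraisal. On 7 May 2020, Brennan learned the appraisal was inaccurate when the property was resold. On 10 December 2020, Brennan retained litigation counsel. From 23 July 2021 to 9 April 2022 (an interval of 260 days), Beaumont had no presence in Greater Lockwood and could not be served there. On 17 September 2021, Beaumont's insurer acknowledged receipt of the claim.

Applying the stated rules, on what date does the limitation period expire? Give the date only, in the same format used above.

Because the rule ties accrual to occurrence, the claim accrued on 13 October 2019, not on the 7 May 2020 discovery date.
The untolled deadline — 6 years after 13 October 2019 — is 13 October 2025.
Because the defendant's absence from the jurisdiction ran from 23 July 2021 to 9 April 2022, the deadline is extended by 260 days to 30 June 2026.
Nothing else in the chronology tolls or restarts the period.

30 June 2026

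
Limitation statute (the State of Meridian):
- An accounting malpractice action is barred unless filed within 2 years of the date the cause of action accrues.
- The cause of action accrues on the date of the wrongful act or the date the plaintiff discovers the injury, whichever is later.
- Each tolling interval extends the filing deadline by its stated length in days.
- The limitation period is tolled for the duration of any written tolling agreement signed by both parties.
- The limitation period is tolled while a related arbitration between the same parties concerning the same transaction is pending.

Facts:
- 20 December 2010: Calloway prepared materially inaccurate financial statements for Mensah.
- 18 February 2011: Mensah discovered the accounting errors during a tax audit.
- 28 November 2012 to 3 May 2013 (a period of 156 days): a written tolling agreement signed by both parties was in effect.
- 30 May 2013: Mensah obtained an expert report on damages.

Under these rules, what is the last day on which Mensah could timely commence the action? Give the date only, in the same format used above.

24 July 2013

Because discovery on 18 February 2011 post-dates the 20 December 2010 act, accrual under the later-of rule falls on 18 February 2011.
2 years from 18 February 2011 is 18 February 2013.
The period was tolled for 156 days by the written tolling agreement (28 November 2012 to 3 May 2013), pushing the deadline to 24 July 2013.
None of the other events listed affects the running of the period under the stated rules.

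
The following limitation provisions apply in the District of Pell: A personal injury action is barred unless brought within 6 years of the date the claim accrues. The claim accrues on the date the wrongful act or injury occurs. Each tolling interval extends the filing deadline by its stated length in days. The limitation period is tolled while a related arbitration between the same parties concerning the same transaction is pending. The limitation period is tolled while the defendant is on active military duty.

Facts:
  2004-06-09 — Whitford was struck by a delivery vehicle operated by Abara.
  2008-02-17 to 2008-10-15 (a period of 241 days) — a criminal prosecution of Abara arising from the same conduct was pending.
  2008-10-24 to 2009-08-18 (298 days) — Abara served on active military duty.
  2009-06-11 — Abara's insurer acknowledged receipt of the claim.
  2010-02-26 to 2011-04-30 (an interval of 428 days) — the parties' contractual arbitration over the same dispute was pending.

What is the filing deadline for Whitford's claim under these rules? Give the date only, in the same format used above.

2012-06-04

The limitation period began to run on 2004-06-09.
The untolled deadline — 6 years after 2004-06-09 — is 2010-06-09.
The defendant's active military service from 2008-10-24 to 2009-08-18 tolled the period for 298 days, extending the deadline to 2011-04-03.
The pending related arbitration from 2010-02-26 to 2011-04-30 tolled the period for 428 days, extending the deadline to 2012-06-04.
Although a criminal prosecution ran from 2008-02-17 to 2008-10-15, the stated rules do not make that a tolling event, so it is disregarded.
None of the other events listed affects the running of the period under the stated rules.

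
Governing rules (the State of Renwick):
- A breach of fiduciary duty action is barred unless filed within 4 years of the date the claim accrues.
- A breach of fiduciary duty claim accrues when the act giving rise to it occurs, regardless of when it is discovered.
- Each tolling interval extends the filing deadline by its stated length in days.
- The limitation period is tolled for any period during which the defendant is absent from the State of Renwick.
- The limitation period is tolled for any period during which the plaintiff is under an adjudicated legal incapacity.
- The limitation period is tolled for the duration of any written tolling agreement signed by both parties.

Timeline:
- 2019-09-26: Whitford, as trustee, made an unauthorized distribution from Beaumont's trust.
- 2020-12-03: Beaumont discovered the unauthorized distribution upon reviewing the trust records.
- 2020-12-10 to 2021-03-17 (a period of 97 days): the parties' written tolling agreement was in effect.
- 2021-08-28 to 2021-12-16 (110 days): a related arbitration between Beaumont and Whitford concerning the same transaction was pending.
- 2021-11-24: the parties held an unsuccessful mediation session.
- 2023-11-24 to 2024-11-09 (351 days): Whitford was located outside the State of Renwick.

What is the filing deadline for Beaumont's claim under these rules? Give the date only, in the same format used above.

Because the rule ties accrual to occurrence, the claim accrued on 2019-09-26, not on the 2020-12-03 discovery date.
The untolled deadline — 4 years after 2019-09-26 — is 2023-09-26.
The written tolling agreement from 2020-12-10 to 2021-03-17 tolled the period for 97 days, extending the deadline to 2024-01-01.
Because the defendant's absence from the jurisdiction ran from 2023-11-24 to 2024-11-09, the deadline is extended by 351 days to 2024-12-17.
The pending related arbitration from 2021-08-28 to 2021-12-16 does not toll the period, because no stated rule makes a pending arbitration a tolling event.
None of the other events listed affects the running of the period under the stated rules.

2024-12-17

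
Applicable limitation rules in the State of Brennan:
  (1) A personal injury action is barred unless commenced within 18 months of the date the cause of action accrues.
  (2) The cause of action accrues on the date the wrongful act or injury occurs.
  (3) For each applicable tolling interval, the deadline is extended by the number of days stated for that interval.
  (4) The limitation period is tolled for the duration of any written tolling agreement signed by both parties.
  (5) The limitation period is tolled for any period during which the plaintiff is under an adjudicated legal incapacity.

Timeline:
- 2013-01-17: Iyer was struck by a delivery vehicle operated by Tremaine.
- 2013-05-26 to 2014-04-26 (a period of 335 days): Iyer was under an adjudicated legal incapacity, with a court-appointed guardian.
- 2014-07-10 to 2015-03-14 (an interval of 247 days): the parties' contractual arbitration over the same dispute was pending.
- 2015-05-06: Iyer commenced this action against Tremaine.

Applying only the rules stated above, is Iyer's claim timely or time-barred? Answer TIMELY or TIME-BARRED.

TIMELY

The limitation period began to run on 2013-01-17.
Adding the 18 months base period to 2013-01-17 gives a deadline of 2014-07-17, before any tolling.
Because the plaintiff's legal incapacity ran from 2013-05-26 to 2014-04-26, the deadline is extended by 335 days to 2015-06-17.
Although a pending arbitration ran from 2014-07-10 to 2015-03-14, the stated rules do not make that a tolling event, so it is disregarded.
Iyer filed on 2015-05-06, before the 2015-06-17 deadline, so the action is timely.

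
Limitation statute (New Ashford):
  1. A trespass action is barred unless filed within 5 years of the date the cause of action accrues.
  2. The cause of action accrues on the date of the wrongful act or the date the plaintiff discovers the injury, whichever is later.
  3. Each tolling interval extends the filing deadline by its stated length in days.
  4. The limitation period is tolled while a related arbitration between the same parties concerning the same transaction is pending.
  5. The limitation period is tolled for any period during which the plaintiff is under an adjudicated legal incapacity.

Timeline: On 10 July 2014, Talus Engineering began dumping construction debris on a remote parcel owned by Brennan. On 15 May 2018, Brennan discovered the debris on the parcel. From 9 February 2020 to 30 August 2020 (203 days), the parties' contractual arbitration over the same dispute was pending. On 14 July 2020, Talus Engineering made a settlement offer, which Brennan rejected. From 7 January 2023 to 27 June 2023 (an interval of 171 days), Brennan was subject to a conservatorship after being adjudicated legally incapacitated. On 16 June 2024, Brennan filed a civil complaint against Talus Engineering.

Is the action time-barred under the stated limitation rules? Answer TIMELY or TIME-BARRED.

TIME-BARRED

Because discovery on 15 May 2018 post-dates the 10 July 2014 act, accrual under the later-of rule falls on 15 May 2018.
5 years from 15 May 2018 is 15 May 2023.
Because the pending related arbitration ran from 9 February 2020 to 30 August 2020, the deadline is extended by 203 days to 4 December 2023.
The plaintiff's legal incapacity from 7 January 2023 to 27 June 2023 tolled the period for 171 days, extending the deadline to 23 May 2024.
None of the other events listed affects the running of the period under the stated rules.
Brennan filed on 16 June 2024, after the 23 May 2024 deadline, so the action is time-barred.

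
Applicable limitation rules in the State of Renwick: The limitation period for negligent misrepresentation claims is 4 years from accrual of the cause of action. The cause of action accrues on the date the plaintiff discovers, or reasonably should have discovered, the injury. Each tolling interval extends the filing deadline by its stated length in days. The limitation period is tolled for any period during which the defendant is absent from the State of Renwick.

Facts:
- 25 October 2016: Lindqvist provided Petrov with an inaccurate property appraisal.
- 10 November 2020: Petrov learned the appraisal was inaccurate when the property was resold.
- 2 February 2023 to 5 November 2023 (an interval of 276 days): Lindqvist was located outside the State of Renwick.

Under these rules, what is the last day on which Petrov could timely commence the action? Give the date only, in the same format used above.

13 August 2025

Under the discovery rule, the claim accrued on 10 November 2020, when Petrov discovered the injury — not on the 25 October 2016 date of the underlying act.
4 years from 10 November 2020 is 10 November 2024.
The defendant's absence from the jurisdiction from 2 February 2023 to 5 November 2023 tolled the period for 276 days, extending the deadline to 13 August 2025.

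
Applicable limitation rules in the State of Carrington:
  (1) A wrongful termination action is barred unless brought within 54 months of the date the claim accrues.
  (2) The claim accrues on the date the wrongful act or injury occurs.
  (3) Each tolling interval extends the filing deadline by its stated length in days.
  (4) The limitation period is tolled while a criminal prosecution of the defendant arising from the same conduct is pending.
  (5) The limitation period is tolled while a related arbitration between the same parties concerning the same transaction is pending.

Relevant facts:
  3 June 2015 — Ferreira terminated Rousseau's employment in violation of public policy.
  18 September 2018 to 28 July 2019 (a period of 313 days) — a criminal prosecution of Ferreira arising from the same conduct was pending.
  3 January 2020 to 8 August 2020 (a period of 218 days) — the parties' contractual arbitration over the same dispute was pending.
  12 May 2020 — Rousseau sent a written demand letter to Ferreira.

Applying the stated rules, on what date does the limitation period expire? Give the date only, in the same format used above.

The claim accrued on 3 June 2015, when the wrongful act occurred.
Adding the 54 months base period to 3 June 2015 gives a deadline of 3 December 2019, before any tolling.
Because the pending criminal prosecution ran from 18 September 2018 to 28 July 2019, the deadline is extended by 313 days to 11 October 2020.
Because the pending related arbitration ran from 3 January 2020 to 8 August 2020, the deadline is extended by 218 days to 17 May 2021.
Nothing else in the chronology tolls or restarts the period.

17 May 2021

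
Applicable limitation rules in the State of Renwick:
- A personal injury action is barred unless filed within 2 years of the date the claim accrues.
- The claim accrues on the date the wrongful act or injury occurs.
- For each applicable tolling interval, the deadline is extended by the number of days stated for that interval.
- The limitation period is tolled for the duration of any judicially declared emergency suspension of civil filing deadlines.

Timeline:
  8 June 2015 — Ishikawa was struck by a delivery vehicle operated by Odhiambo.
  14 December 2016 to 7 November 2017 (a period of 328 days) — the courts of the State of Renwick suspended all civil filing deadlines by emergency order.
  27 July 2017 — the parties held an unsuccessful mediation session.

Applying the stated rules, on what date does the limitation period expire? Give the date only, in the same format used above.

2 May 2018

The claim accrued on 8 June 2015, the date of the act.
Adding the 2 years base period to 8 June 2015 gives a deadline of 8 June 2017, before any tolling.
Because the emergency suspension of filing deadlines ran from 14 December 2016 to 7 November 2017, the deadline is extended by 328 days to 2 May 2018.
Nothing else in the chronology tolls or restarts the period.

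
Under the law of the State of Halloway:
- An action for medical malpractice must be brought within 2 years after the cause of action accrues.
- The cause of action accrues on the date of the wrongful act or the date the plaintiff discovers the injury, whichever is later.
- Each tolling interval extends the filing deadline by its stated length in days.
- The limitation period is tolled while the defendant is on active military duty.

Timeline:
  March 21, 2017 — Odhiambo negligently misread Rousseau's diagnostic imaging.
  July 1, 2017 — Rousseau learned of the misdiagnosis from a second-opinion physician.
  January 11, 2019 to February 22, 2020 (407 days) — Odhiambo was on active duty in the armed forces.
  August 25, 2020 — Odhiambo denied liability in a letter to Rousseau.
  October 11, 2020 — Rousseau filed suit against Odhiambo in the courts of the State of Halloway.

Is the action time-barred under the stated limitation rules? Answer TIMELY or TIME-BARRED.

Because discovery on July 1, 2017 post-dates the March 21, 2017 act, accrual under the later-of rule falls on July 1, 2017.
Adding the 2 years base period to July 1, 2017 gives a deadline of July 1, 2019, before any tolling.
The defendant's active military service from January 11, 2019 to February 22, 2020 tolled the period for 407 days, extending the deadline to August 11, 2020.
None of the other events listed affects the running of the period under the stated rules.
The October 11, 2020 filing falls after the August 11, 2020 deadline; the claim is time-barred.

TIME-BARRED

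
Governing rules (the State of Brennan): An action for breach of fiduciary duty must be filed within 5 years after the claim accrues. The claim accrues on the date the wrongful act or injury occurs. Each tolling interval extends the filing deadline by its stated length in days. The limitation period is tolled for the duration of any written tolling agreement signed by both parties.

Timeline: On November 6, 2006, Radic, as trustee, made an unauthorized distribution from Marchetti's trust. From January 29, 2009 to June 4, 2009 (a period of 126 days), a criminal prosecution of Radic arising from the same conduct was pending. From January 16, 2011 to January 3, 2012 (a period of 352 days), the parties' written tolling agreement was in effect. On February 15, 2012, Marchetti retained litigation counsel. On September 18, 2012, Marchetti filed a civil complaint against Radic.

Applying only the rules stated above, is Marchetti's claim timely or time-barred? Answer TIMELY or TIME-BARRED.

TIMELY

The limitation period began to run on November 6, 2006.
5 years from November 6, 2006 is November 6, 2011.
The written tolling agreement from January 16, 2011 to January 3, 2012 tolled the period for 352 days, extending the deadline to October 23, 2012.
No stated provision tolls the period for a criminal prosecution, so the interval from January 29, 2009 to June 4, 2009 has no effect on the deadline.
Nothing else in the chronology tolls or restarts the period.
Marchetti filed on September 18, 2012, before the October 23, 2012 deadline, so the action is timely.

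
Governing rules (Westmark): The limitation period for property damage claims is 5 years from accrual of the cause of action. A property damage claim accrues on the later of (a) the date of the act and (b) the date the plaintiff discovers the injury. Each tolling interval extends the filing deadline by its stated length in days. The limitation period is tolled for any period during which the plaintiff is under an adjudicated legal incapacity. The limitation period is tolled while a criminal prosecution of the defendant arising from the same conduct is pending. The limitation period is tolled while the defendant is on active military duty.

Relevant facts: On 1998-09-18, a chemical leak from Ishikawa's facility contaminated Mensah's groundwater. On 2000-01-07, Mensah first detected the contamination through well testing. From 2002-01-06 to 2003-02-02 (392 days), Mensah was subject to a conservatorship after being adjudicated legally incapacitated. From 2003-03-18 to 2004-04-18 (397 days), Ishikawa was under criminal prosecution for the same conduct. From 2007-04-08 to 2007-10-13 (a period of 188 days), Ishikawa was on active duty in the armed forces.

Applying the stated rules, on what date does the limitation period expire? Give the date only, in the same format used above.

2007-03-07

The claim accrued on 2000-01-07 — the later of the 1998-09-18 act and the 2000-01-07 discovery.
5 years from 2000-01-07 is 2005-01-07.
Because the plaintiff's legal incapacity ran from 2002-01-06 to 2003-02-02, the deadline is extended by 392 days to 2006-02-03.
The period was tolled for 397 days by the pending criminal prosecution (2003-03-18 to 2004-04-18), pushing the deadline to 2007-03-07.
By the time the defendant's active military service began on 2007-04-08, the limitation period had already expired on 2007-03-07; that interval cannot revive it.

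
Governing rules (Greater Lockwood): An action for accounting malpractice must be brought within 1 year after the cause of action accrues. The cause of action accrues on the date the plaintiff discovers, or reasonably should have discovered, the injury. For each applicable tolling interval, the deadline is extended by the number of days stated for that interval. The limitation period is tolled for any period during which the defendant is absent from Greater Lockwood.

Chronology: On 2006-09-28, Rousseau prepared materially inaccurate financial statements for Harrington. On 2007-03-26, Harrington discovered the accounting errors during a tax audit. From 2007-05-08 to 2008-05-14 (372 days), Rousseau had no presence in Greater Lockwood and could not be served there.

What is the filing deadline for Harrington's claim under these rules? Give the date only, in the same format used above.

Under the discovery rule, the claim accrued on 2007-03-26, when Harrington discovered the injury — not on the 2006-09-28 date of the underlying act.
1 year from 2007-03-26 is 2008-03-26.
Because the defendant's absence from the jurisdiction ran from 2007-05-08 to 2008-05-14, the deadline is extended by 372 days to 2009-04-02.

2009-04-02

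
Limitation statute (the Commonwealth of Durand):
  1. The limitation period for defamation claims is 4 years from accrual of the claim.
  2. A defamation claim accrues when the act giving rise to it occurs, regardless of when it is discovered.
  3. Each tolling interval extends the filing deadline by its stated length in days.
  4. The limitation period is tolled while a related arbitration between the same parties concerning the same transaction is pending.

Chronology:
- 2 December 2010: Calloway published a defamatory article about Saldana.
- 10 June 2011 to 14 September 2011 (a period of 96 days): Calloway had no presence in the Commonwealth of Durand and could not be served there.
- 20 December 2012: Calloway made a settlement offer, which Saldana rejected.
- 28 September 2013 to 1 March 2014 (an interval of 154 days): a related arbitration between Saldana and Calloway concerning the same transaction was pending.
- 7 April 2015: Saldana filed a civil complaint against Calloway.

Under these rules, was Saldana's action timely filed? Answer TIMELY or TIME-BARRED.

TIMELY

The claim accrued on 2 December 2010, the date of the act.
The untolled deadline — 4 years after 2 December 2010 — is 2 December 2014.
The pending related arbitration from 28 September 2013 to 1 March 2014 tolled the period for 154 days, extending the deadline to 5 May 2015.
No stated provision tolls the period for the defendant's absence, so the interval from 10 June 2011 to 14 September 2011 has no effect on the deadline.
The other events in the timeline have no effect on the limitation period under the stated rules.
Filing on 7 April 2015 beat the 5 May 2015 deadline — the action is timely.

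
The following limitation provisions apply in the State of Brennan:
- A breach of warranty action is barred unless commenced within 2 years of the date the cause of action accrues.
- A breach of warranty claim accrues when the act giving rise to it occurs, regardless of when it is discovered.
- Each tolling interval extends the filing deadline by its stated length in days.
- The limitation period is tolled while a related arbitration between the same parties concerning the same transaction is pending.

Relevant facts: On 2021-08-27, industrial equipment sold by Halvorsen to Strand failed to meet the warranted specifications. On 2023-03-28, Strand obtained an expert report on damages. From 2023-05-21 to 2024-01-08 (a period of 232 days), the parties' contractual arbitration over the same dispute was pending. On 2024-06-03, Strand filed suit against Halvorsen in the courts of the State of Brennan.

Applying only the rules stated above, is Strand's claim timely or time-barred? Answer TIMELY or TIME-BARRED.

TIME-BARRED

The claim accrued on 2021-08-27, when the wrongful act occurred.
Adding the 2 years base period to 2021-08-27 gives a deadline of 2023-08-27, before any tolling.
Because the pending related arbitration ran from 2023-05-21 to 2024-01-08, the deadline is extended by 232 days to 2024-04-15.
None of the other events listed affects the running of the period under the stated rules.
Filing on 2024-06-03 missed the 2024-04-15 deadline — the action is time-barred.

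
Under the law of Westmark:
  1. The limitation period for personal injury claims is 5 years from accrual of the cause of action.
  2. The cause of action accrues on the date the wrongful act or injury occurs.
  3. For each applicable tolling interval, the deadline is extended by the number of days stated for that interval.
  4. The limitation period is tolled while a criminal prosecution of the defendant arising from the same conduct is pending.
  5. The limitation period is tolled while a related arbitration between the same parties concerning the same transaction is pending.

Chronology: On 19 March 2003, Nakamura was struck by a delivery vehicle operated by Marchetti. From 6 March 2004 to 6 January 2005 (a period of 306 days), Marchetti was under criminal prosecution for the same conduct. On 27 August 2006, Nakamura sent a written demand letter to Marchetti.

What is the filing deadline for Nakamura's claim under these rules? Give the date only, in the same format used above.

The limitation period began to run on 19 March 2003.
5 years from 19 March 2003 is 19 March 2008.
Because the pending criminal prosecution ran from 6 March 2004 to 6 January 2005, the deadline is extended by 306 days to 19 January 2009.
Nothing else in the chronology tolls or restarts the period.

19 January 2009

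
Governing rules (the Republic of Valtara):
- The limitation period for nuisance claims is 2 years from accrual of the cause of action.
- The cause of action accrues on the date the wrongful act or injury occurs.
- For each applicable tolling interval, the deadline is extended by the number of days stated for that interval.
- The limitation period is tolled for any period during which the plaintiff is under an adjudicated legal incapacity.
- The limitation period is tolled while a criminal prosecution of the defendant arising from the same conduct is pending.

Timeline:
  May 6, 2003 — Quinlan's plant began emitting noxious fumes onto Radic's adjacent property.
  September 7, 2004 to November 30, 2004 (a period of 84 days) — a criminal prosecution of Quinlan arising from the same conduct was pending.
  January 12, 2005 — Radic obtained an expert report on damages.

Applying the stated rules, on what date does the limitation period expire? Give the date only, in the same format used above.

The cause of action accrued on May 6, 2003, the date of the act.
2 years from May 6, 2003 is May 6, 2005.
The period was tolled for 84 days by the pending criminal prosecution (September 7, 2004 to November 30, 2004), pushing the deadline to July 29, 2005.
The other events in the timeline have no effect on the limitation period under the stated rules.

July 29, 2005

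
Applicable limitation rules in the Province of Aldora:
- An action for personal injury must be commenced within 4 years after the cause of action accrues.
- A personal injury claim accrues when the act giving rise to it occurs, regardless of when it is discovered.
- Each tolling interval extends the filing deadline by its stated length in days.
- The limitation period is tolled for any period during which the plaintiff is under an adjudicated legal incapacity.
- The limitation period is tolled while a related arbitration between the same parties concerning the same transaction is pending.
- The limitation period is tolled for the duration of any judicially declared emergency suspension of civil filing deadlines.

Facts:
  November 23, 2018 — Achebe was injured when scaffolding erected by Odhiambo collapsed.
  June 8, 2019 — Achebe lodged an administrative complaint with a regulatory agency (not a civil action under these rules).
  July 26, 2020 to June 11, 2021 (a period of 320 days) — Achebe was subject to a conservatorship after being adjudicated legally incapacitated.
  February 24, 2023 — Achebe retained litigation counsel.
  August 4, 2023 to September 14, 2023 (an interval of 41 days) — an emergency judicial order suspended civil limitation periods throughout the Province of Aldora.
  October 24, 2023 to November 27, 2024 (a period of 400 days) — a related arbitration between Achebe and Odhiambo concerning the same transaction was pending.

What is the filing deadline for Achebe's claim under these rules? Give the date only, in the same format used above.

The cause of action accrued on November 23, 2018, the date of the act.
The untolled deadline — 4 years after November 23, 2018 — is November 23, 2022.
The period was tolled for 320 days by the plaintiff's legal incapacity (July 26, 2020 to June 11, 2021), pushing the deadline to October 9, 2023.
The period was tolled for 41 days by the emergency suspension of filing deadlines (August 4, 2023 to September 14, 2023), pushing the deadline to November 19, 2023.
The pending related arbitration from October 24, 2023 to November 27, 2024 tolled the period for 400 days, extending the deadline to December 23, 2024.
The other events in the timeline have no effect on the limitation period under the stated rules.

December 23, 2024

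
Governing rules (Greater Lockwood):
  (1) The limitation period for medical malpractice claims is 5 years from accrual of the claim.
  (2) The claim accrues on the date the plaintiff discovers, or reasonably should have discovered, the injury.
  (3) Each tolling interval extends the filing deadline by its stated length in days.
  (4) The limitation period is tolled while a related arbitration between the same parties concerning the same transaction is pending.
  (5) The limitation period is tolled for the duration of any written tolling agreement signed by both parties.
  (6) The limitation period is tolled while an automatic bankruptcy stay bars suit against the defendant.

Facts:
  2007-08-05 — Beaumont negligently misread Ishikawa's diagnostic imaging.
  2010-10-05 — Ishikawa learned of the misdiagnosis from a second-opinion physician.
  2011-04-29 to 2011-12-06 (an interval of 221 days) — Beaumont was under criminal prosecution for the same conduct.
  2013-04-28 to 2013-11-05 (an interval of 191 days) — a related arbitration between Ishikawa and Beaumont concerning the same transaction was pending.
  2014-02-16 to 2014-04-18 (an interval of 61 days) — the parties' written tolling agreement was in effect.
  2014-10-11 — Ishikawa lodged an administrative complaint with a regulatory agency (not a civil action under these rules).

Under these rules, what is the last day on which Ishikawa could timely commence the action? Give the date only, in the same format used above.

2016-06-13

Accrual is tied to discovery, so the period began on 2010-10-05 rather than on 2007-08-05 when the act occurred.
The untolled deadline — 5 years after 2010-10-05 — is 2015-10-05.
The pending related arbitration from 2013-04-28 to 2013-11-05 tolled the period for 191 days, extending the deadline to 2016-04-13.
Because the written tolling agreement ran from 2014-02-16 to 2014-04-18, the deadline is extended by 61 days to 2016-06-13.
The pending criminal prosecution from 2011-04-29 to 2011-12-06 does not toll the period, because no stated rule makes a criminal prosecution a tolling event.
None of the other events listed affects the running of the period under the stated rules.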